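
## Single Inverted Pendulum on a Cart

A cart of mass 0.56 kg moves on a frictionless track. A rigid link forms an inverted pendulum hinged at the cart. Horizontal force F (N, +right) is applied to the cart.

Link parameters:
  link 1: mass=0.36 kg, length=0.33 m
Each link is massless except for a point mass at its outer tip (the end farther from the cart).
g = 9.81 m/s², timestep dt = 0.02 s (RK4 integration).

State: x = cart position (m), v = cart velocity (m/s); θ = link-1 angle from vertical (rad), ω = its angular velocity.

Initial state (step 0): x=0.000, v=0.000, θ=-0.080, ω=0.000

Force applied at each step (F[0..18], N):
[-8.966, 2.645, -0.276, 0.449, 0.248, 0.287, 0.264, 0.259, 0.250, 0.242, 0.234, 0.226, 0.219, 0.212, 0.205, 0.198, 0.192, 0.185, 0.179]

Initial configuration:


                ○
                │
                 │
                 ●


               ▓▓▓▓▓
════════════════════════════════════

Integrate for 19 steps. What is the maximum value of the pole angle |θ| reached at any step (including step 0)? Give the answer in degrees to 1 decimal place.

apply F[0]=-8.966 → step 1: x=-0.003, v=-0.309, θ=-0.071, ω=0.889
apply F[1]=+2.645 → step 2: x=-0.008, v=-0.207, θ=-0.057, ω=0.543
apply F[2]=-0.276 → step 3: x=-0.012, v=-0.211, θ=-0.046, ω=0.523
apply F[3]=+0.449 → step 4: x=-0.016, v=-0.190, θ=-0.037, ω=0.434
apply F[4]=+0.248 → step 5: x=-0.020, v=-0.177, θ=-0.029, ω=0.376
apply F[5]=+0.287 → step 6: x=-0.024, v=-0.163, θ=-0.022, ω=0.320
apply F[6]=+0.264 → step 7: x=-0.027, v=-0.152, θ=-0.016, ω=0.274
apply F[7]=+0.259 → step 8: x=-0.030, v=-0.141, θ=-0.011, ω=0.233
apply F[8]=+0.250 → step 9: x=-0.032, v=-0.131, θ=-0.006, ω=0.198
apply F[9]=+0.242 → step 10: x=-0.035, v=-0.122, θ=-0.003, ω=0.167
apply F[10]=+0.234 → step 11: x=-0.037, v=-0.113, θ=0.000, ω=0.141
apply F[11]=+0.226 → step 12: x=-0.039, v=-0.105, θ=0.003, ω=0.118
apply F[12]=+0.219 → step 13: x=-0.041, v=-0.098, θ=0.005, ω=0.098
apply F[13]=+0.212 → step 14: x=-0.043, v=-0.091, θ=0.007, ω=0.081
apply F[14]=+0.205 → step 15: x=-0.045, v=-0.085, θ=0.008, ω=0.066
apply F[15]=+0.198 → step 16: x=-0.047, v=-0.079, θ=0.010, ω=0.054
apply F[16]=+0.192 → step 17: x=-0.048, v=-0.073, θ=0.011, ω=0.043
apply F[17]=+0.185 → step 18: x=-0.050, v=-0.068, θ=0.011, ω=0.033
apply F[18]=+0.179 → step 19: x=-0.051, v=-0.063, θ=0.012, ω=0.025
Max |angle| over trajectory = 0.080 rad = 4.6°.

Answer: 4.6°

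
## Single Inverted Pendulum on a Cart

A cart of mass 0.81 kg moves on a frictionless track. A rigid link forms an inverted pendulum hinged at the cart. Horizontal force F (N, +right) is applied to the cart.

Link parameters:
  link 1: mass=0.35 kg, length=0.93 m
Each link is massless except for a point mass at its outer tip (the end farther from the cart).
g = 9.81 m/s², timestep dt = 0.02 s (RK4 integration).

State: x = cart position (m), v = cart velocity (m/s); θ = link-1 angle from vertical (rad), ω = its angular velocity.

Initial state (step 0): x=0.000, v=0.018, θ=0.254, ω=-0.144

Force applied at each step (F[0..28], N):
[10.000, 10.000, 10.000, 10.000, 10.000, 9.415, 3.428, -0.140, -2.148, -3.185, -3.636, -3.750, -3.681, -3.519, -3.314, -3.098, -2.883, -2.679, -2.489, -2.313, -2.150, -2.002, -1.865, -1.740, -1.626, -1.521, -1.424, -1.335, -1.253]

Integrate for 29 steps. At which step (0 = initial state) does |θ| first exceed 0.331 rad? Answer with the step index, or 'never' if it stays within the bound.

Answer: never

Derivation:
apply F[0]=+10.000 → step 1: x=0.003, v=0.239, θ=0.249, ω=-0.321
apply F[1]=+10.000 → step 2: x=0.010, v=0.460, θ=0.241, ω=-0.501
apply F[2]=+10.000 → step 3: x=0.021, v=0.683, θ=0.229, ω=-0.685
apply F[3]=+10.000 → step 4: x=0.037, v=0.908, θ=0.214, ω=-0.875
apply F[4]=+10.000 → step 5: x=0.057, v=1.136, θ=0.194, ω=-1.072
apply F[5]=+9.415 → step 6: x=0.082, v=1.352, θ=0.171, ω=-1.262
apply F[6]=+3.428 → step 7: x=0.110, v=1.425, θ=0.145, ω=-1.306
apply F[7]=-0.140 → step 8: x=0.138, v=1.412, θ=0.120, ω=-1.264
apply F[8]=-2.148 → step 9: x=0.166, v=1.352, θ=0.095, ω=-1.177
apply F[9]=-3.185 → step 10: x=0.192, v=1.267, θ=0.073, ω=-1.069
apply F[10]=-3.636 → step 11: x=0.217, v=1.173, θ=0.052, ω=-0.954
apply F[11]=-3.750 → step 12: x=0.239, v=1.077, θ=0.035, ω=-0.842
apply F[12]=-3.681 → step 13: x=0.260, v=0.984, θ=0.019, ω=-0.737
apply F[13]=-3.519 → step 14: x=0.278, v=0.896, θ=0.005, ω=-0.640
apply F[14]=-3.314 → step 15: x=0.296, v=0.814, θ=-0.007, ω=-0.552
apply F[15]=-3.098 → step 16: x=0.311, v=0.739, θ=-0.017, ω=-0.474
apply F[16]=-2.883 → step 17: x=0.325, v=0.669, θ=-0.026, ω=-0.404
apply F[17]=-2.679 → step 18: x=0.338, v=0.606, θ=-0.033, ω=-0.341
apply F[18]=-2.489 → step 19: x=0.349, v=0.548, θ=-0.040, ω=-0.287
apply F[19]=-2.313 → step 20: x=0.360, v=0.494, θ=-0.045, ω=-0.238
apply F[20]=-2.150 → step 21: x=0.369, v=0.445, θ=-0.049, ω=-0.195
apply F[21]=-2.002 → step 22: x=0.378, v=0.400, θ=-0.053, ω=-0.158
apply F[22]=-1.865 → step 23: x=0.385, v=0.358, θ=-0.056, ω=-0.125
apply F[23]=-1.740 → step 24: x=0.392, v=0.320, θ=-0.058, ω=-0.096
apply F[24]=-1.626 → step 25: x=0.398, v=0.285, θ=-0.059, ω=-0.070
apply F[25]=-1.521 → step 26: x=0.404, v=0.253, θ=-0.061, ω=-0.048
apply F[26]=-1.424 → step 27: x=0.408, v=0.223, θ=-0.061, ω=-0.029
apply F[27]=-1.335 → step 28: x=0.412, v=0.195, θ=-0.062, ω=-0.012
apply F[28]=-1.253 → step 29: x=0.416, v=0.169, θ=-0.062, ω=0.002
max |θ| = 0.254 ≤ 0.331 over all 30 states.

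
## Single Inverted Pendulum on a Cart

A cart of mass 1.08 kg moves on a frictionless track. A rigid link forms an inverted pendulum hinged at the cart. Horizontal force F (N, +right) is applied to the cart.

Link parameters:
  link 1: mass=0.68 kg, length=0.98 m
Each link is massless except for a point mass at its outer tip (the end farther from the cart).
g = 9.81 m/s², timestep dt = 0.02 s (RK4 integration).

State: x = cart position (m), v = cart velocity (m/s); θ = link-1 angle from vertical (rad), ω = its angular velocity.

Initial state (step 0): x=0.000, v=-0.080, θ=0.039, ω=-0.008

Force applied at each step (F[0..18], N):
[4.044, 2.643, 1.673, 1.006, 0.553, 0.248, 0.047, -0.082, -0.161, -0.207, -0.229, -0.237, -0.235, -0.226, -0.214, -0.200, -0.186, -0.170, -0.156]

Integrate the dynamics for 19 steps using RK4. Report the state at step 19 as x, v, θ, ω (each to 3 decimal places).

apply F[0]=+4.044 → step 1: x=-0.001, v=-0.010, θ=0.038, ω=-0.072
apply F[1]=+2.643 → step 2: x=-0.001, v=0.034, θ=0.036, ω=-0.109
apply F[2]=+1.673 → step 3: x=0.000, v=0.061, θ=0.034, ω=-0.129
apply F[3]=+1.006 → step 4: x=0.002, v=0.076, θ=0.031, ω=-0.138
apply F[4]=+0.553 → step 5: x=0.003, v=0.082, θ=0.029, ω=-0.138
apply F[5]=+0.248 → step 6: x=0.005, v=0.083, θ=0.026, ω=-0.134
apply F[6]=+0.047 → step 7: x=0.007, v=0.081, θ=0.023, ω=-0.127
apply F[7]=-0.082 → step 8: x=0.008, v=0.077, θ=0.021, ω=-0.118
apply F[8]=-0.161 → step 9: x=0.010, v=0.072, θ=0.019, ω=-0.109
apply F[9]=-0.207 → step 10: x=0.011, v=0.066, θ=0.016, ω=-0.099
apply F[10]=-0.229 → step 11: x=0.012, v=0.059, θ=0.015, ω=-0.090
apply F[11]=-0.237 → step 12: x=0.013, v=0.053, θ=0.013, ω=-0.081
apply F[12]=-0.235 → step 13: x=0.014, v=0.048, θ=0.011, ω=-0.073
apply F[13]=-0.226 → step 14: x=0.015, v=0.042, θ=0.010, ω=-0.065
apply F[14]=-0.214 → step 15: x=0.016, v=0.037, θ=0.009, ω=-0.058
apply F[15]=-0.200 → step 16: x=0.017, v=0.032, θ=0.008, ω=-0.052
apply F[16]=-0.186 → step 17: x=0.017, v=0.028, θ=0.007, ω=-0.046
apply F[17]=-0.170 → step 18: x=0.018, v=0.024, θ=0.006, ω=-0.041
apply F[18]=-0.156 → step 19: x=0.018, v=0.020, θ=0.005, ω=-0.036

Answer: x=0.018, v=0.020, θ=0.005, ω=-0.036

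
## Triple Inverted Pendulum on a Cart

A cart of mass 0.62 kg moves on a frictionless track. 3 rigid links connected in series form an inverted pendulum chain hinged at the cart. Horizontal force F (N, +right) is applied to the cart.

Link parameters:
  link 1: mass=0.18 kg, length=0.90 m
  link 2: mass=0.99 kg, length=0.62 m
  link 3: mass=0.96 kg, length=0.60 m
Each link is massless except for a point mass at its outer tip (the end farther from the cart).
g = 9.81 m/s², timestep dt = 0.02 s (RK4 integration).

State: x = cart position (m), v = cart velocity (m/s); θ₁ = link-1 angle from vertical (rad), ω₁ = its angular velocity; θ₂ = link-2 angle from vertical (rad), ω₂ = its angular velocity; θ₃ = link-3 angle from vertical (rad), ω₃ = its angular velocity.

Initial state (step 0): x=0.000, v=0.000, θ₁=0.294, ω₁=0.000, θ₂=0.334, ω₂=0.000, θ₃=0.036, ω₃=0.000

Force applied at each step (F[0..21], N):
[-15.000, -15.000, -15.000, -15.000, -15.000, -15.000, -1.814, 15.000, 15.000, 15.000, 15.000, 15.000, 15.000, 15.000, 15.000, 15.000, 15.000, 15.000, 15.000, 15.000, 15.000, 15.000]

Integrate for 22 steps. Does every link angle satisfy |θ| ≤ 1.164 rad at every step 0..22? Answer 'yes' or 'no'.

apply F[0]=-15.000 → step 1: x=-0.005, v=-0.516, θ₁=0.300, ω₁=0.597, θ₂=0.334, ω₂=0.037, θ₃=0.036, ω₃=-0.031
apply F[1]=-15.000 → step 2: x=-0.021, v=-1.019, θ₁=0.318, ω₁=1.189, θ₂=0.335, ω₂=0.055, θ₃=0.035, ω₃=-0.048
apply F[2]=-15.000 → step 3: x=-0.046, v=-1.493, θ₁=0.347, ω₁=1.758, θ₂=0.336, ω₂=0.052, θ₃=0.034, ω₃=-0.040
apply F[3]=-15.000 → step 4: x=-0.080, v=-1.925, θ₁=0.388, ω₁=2.269, θ₂=0.338, ω₂=0.060, θ₃=0.033, ω₃=0.000
apply F[4]=-15.000 → step 5: x=-0.122, v=-2.307, θ₁=0.437, ω₁=2.679, θ₂=0.339, ω₂=0.133, θ₃=0.034, ω₃=0.072
apply F[5]=-15.000 → step 6: x=-0.172, v=-2.643, θ₁=0.494, ω₁=2.967, θ₂=0.344, ω₂=0.319, θ₃=0.037, ω₃=0.166
apply F[6]=-1.814 → step 7: x=-0.225, v=-2.681, θ₁=0.555, ω₁=3.090, θ₂=0.350, ω₂=0.353, θ₃=0.040, ω₃=0.177
apply F[7]=+15.000 → step 8: x=-0.276, v=-2.376, θ₁=0.617, ω₁=3.178, θ₂=0.354, ω₂=-0.019, θ₃=0.043, ω₃=0.086
apply F[8]=+15.000 → step 9: x=-0.320, v=-2.057, θ₁=0.682, ω₁=3.294, θ₂=0.349, ω₂=-0.429, θ₃=0.043, ω₃=0.011
apply F[9]=+15.000 → step 10: x=-0.358, v=-1.720, θ₁=0.749, ω₁=3.415, θ₂=0.336, ω₂=-0.853, θ₃=0.043, ω₃=-0.047
apply F[10]=+15.000 → step 11: x=-0.389, v=-1.362, θ₁=0.819, ω₁=3.525, θ₂=0.315, ω₂=-1.268, θ₃=0.042, ω₃=-0.089
apply F[11]=+15.000 → step 12: x=-0.412, v=-0.983, θ₁=0.890, ω₁=3.616, θ₂=0.286, ω₂=-1.663, θ₃=0.040, ω₃=-0.116
apply F[12]=+15.000 → step 13: x=-0.428, v=-0.588, θ₁=0.963, ω₁=3.686, θ₂=0.249, ω₂=-2.030, θ₃=0.037, ω₃=-0.133
apply F[13]=+15.000 → step 14: x=-0.436, v=-0.179, θ₁=1.037, ω₁=3.737, θ₂=0.205, ω₂=-2.371, θ₃=0.034, ω₃=-0.141
apply F[14]=+15.000 → step 15: x=-0.435, v=0.240, θ₁=1.112, ω₁=3.769, θ₂=0.154, ω₂=-2.688, θ₃=0.032, ω₃=-0.144
apply F[15]=+15.000 → step 16: x=-0.426, v=0.666, θ₁=1.188, ω₁=3.787, θ₂=0.097, ω₂=-2.989, θ₃=0.029, ω₃=-0.145
apply F[16]=+15.000 → step 17: x=-0.408, v=1.096, θ₁=1.264, ω₁=3.790, θ₂=0.035, ω₂=-3.280, θ₃=0.026, ω₃=-0.144
apply F[17]=+15.000 → step 18: x=-0.382, v=1.528, θ₁=1.340, ω₁=3.779, θ₂=-0.034, ω₂=-3.571, θ₃=0.023, ω₃=-0.145
apply F[18]=+15.000 → step 19: x=-0.347, v=1.958, θ₁=1.415, ω₁=3.751, θ₂=-0.108, ω₂=-3.870, θ₃=0.020, ω₃=-0.149
apply F[19]=+15.000 → step 20: x=-0.304, v=2.384, θ₁=1.489, ω₁=3.701, θ₂=-0.189, ω₂=-4.191, θ₃=0.017, ω₃=-0.159
apply F[20]=+15.000 → step 21: x=-0.252, v=2.800, θ₁=1.563, ω₁=3.620, θ₂=-0.276, ω₂=-4.549, θ₃=0.013, ω₃=-0.178
apply F[21]=+15.000 → step 22: x=-0.192, v=3.201, θ₁=1.634, ω₁=3.491, θ₂=-0.371, ω₂=-4.966, θ₃=0.010, ω₃=-0.212
Max |angle| over trajectory = 1.634 rad; bound = 1.164 → exceeded.

Answer: no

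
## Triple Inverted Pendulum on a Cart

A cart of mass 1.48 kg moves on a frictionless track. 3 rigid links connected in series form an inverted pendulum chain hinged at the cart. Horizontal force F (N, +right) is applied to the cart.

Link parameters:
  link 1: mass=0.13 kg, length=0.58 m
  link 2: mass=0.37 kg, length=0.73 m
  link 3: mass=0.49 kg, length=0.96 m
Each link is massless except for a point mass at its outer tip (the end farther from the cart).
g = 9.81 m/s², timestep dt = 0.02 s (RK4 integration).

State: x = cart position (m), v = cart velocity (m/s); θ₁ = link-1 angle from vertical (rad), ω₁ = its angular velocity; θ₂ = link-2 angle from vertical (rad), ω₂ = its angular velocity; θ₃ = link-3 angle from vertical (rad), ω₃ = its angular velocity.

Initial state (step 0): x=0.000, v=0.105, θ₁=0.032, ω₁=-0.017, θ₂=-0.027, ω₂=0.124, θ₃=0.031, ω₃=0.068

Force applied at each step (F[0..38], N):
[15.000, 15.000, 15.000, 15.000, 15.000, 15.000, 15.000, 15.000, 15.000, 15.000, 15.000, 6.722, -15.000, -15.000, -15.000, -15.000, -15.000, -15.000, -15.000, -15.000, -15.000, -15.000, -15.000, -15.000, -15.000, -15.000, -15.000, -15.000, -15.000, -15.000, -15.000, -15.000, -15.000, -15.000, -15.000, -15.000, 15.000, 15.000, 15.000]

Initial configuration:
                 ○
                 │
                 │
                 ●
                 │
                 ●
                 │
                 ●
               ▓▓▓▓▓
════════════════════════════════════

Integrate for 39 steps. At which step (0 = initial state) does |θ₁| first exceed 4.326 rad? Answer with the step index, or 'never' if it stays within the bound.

Answer: never

Derivation:
apply F[0]=+15.000 → step 1: x=0.004, v=0.304, θ₁=0.030, ω₁=-0.220, θ₂=-0.026, ω₂=-0.014, θ₃=0.033, ω₃=0.096
apply F[1]=+15.000 → step 2: x=0.012, v=0.503, θ₁=0.023, ω₁=-0.436, θ₂=-0.028, ω₂=-0.144, θ₃=0.035, ω₃=0.124
apply F[2]=+15.000 → step 3: x=0.024, v=0.703, θ₁=0.012, ω₁=-0.672, θ₂=-0.032, ω₂=-0.262, θ₃=0.038, ω₃=0.154
apply F[3]=+15.000 → step 4: x=0.040, v=0.905, θ₁=-0.004, ω₁=-0.937, θ₂=-0.038, ω₂=-0.362, θ₃=0.041, ω₃=0.187
apply F[4]=+15.000 → step 5: x=0.060, v=1.110, θ₁=-0.026, ω₁=-1.239, θ₂=-0.046, ω₂=-0.438, θ₃=0.045, ω₃=0.223
apply F[5]=+15.000 → step 6: x=0.085, v=1.317, θ₁=-0.054, ω₁=-1.588, θ₂=-0.055, ω₂=-0.485, θ₃=0.050, ω₃=0.260
apply F[6]=+15.000 → step 7: x=0.113, v=1.526, θ₁=-0.090, ω₁=-1.988, θ₂=-0.065, ω₂=-0.498, θ₃=0.056, ω₃=0.298
apply F[7]=+15.000 → step 8: x=0.146, v=1.736, θ₁=-0.134, ω₁=-2.435, θ₂=-0.075, ω₂=-0.477, θ₃=0.062, ω₃=0.331
apply F[8]=+15.000 → step 9: x=0.183, v=1.946, θ₁=-0.187, ω₁=-2.907, θ₂=-0.084, ω₂=-0.439, θ₃=0.069, ω₃=0.354
apply F[9]=+15.000 → step 10: x=0.224, v=2.153, θ₁=-0.250, ω₁=-3.362, θ₂=-0.093, ω₂=-0.412, θ₃=0.076, ω₃=0.364
apply F[10]=+15.000 → step 11: x=0.269, v=2.352, θ₁=-0.321, ω₁=-3.754, θ₂=-0.101, ω₂=-0.438, θ₃=0.083, ω₃=0.358
apply F[11]=+6.722 → step 12: x=0.317, v=2.439, θ₁=-0.398, ω₁=-3.966, θ₂=-0.110, ω₂=-0.475, θ₃=0.090, ω₃=0.350
apply F[12]=-15.000 → step 13: x=0.363, v=2.249, θ₁=-0.478, ω₁=-3.957, θ₂=-0.118, ω₂=-0.347, θ₃=0.097, ω₃=0.370
apply F[13]=-15.000 → step 14: x=0.407, v=2.059, θ₁=-0.557, ω₁=-3.995, θ₂=-0.124, ω₂=-0.204, θ₃=0.105, ω₃=0.389
apply F[14]=-15.000 → step 15: x=0.446, v=1.869, θ₁=-0.638, ω₁=-4.063, θ₂=-0.126, ω₂=-0.059, θ₃=0.113, ω₃=0.405
apply F[15]=-15.000 → step 16: x=0.481, v=1.677, θ₁=-0.720, ω₁=-4.151, θ₂=-0.126, ω₂=0.077, θ₃=0.121, ω₃=0.418
apply F[16]=-15.000 → step 17: x=0.513, v=1.484, θ₁=-0.804, ω₁=-4.251, θ₂=-0.123, ω₂=0.198, θ₃=0.130, ω₃=0.428
apply F[17]=-15.000 → step 18: x=0.541, v=1.289, θ₁=-0.890, ω₁=-4.363, θ₂=-0.118, ω₂=0.298, θ₃=0.138, ω₃=0.434
apply F[18]=-15.000 → step 19: x=0.564, v=1.091, θ₁=-0.978, ω₁=-4.485, θ₂=-0.112, ω₂=0.372, θ₃=0.147, ω₃=0.438
apply F[19]=-15.000 → step 20: x=0.584, v=0.892, θ₁=-1.069, ω₁=-4.622, θ₂=-0.104, ω₂=0.419, θ₃=0.156, ω₃=0.440
apply F[20]=-15.000 → step 21: x=0.600, v=0.690, θ₁=-1.163, ω₁=-4.775, θ₂=-0.095, ω₂=0.434, θ₃=0.165, ω₃=0.440
apply F[21]=-15.000 → step 22: x=0.612, v=0.486, θ₁=-1.260, ω₁=-4.951, θ₂=-0.087, ω₂=0.412, θ₃=0.173, ω₃=0.439
apply F[22]=-15.000 → step 23: x=0.619, v=0.279, θ₁=-1.361, ω₁=-5.157, θ₂=-0.079, ω₂=0.348, θ₃=0.182, ω₃=0.437
apply F[23]=-15.000 → step 24: x=0.623, v=0.069, θ₁=-1.467, ω₁=-5.400, θ₂=-0.073, ω₂=0.231, θ₃=0.191, ω₃=0.436
apply F[24]=-15.000 → step 25: x=0.622, v=-0.146, θ₁=-1.578, ω₁=-5.694, θ₂=-0.070, ω₂=0.050, θ₃=0.200, ω₃=0.434
apply F[25]=-15.000 → step 26: x=0.617, v=-0.366, θ₁=-1.695, ω₁=-6.052, θ₂=-0.071, ω₂=-0.214, θ₃=0.208, ω₃=0.434
apply F[26]=-15.000 → step 27: x=0.608, v=-0.592, θ₁=-1.820, ω₁=-6.496, θ₂=-0.079, ω₂=-0.585, θ₃=0.217, ω₃=0.436
apply F[27]=-15.000 → step 28: x=0.593, v=-0.827, θ₁=-1.956, ω₁=-7.052, θ₂=-0.096, ω₂=-1.102, θ₃=0.226, ω₃=0.444
apply F[28]=-15.000 → step 29: x=0.574, v=-1.072, θ₁=-2.104, ω₁=-7.757, θ₂=-0.125, ω₂=-1.815, θ₃=0.235, ω₃=0.460
apply F[29]=-15.000 → step 30: x=0.550, v=-1.331, θ₁=-2.267, ω₁=-8.650, θ₂=-0.170, ω₂=-2.795, θ₃=0.244, ω₃=0.492
apply F[30]=-15.000 → step 31: x=0.521, v=-1.604, θ₁=-2.451, ω₁=-9.770, θ₂=-0.239, ω₂=-4.133, θ₃=0.255, ω₃=0.554
apply F[31]=-15.000 → step 32: x=0.486, v=-1.885, θ₁=-2.660, ω₁=-11.104, θ₂=-0.339, ω₂=-5.909, θ₃=0.267, ω₃=0.662
apply F[32]=-15.000 → step 33: x=0.446, v=-2.157, θ₁=-2.896, ω₁=-12.507, θ₂=-0.478, ω₂=-8.104, θ₃=0.282, ω₃=0.824
apply F[33]=-15.000 → step 34: x=0.400, v=-2.386, θ₁=-3.158, ω₁=-13.600, θ₂=-0.664, ω₂=-10.448, θ₃=0.300, ω₃=0.990
apply F[34]=-15.000 → step 35: x=0.351, v=-2.556, θ₁=-3.435, ω₁=-13.912, θ₂=-0.894, ω₂=-12.435, θ₃=0.320, ω₃=1.010
apply F[35]=-15.000 → step 36: x=0.298, v=-2.698, θ₁=-3.707, ω₁=-13.209, θ₂=-1.156, ω₂=-13.698, θ₃=0.338, ω₃=0.718
apply F[36]=+15.000 → step 37: x=0.246, v=-2.495, θ₁=-3.948, ω₁=-10.723, θ₂=-1.432, ω₂=-13.757, θ₃=0.345, ω₃=-0.025
apply F[37]=+15.000 → step 38: x=0.198, v=-2.365, θ₁=-4.132, ω₁=-7.538, θ₂=-1.702, ω₂=-13.085, θ₃=0.336, ω₃=-0.924
apply F[38]=+15.000 → step 39: x=0.151, v=-2.270, θ₁=-4.248, ω₁=-4.079, θ₂=-1.953, ω₂=-12.028, θ₃=0.309, ω₃=-1.706
max |θ₁| = 4.248 ≤ 4.326 over all 40 states.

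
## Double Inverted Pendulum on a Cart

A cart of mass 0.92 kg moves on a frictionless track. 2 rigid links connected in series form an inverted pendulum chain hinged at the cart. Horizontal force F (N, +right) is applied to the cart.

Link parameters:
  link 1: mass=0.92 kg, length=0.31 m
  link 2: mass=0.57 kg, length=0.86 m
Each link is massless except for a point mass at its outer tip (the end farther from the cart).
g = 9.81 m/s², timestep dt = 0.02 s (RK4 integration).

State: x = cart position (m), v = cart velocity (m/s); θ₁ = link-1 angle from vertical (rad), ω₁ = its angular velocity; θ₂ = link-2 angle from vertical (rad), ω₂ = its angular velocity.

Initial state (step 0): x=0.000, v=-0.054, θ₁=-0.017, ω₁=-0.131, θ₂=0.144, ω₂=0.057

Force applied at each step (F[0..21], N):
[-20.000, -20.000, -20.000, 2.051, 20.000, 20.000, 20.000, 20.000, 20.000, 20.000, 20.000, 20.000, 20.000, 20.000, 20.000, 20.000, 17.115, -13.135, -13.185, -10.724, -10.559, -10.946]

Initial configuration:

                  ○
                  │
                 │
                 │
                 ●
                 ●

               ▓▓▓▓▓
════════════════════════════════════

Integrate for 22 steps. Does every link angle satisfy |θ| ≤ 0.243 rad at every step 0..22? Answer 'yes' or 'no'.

apply F[0]=-20.000 → step 1: x=-0.005, v=-0.484, θ₁=-0.006, ω₁=1.187, θ₂=0.146, ω₂=0.116
apply F[1]=-20.000 → step 2: x=-0.019, v=-0.922, θ₁=0.031, ω₁=2.558, θ₂=0.149, ω₂=0.159
apply F[2]=-20.000 → step 3: x=-0.042, v=-1.365, θ₁=0.096, ω₁=4.007, θ₂=0.152, ω₂=0.176
apply F[3]=+2.051 → step 4: x=-0.069, v=-1.342, θ₁=0.176, ω₁=4.016, θ₂=0.155, ω₂=0.180
apply F[4]=+20.000 → step 5: x=-0.092, v=-0.974, θ₁=0.246, ω₁=3.010, θ₂=0.159, ω₂=0.159
apply F[5]=+20.000 → step 6: x=-0.109, v=-0.642, θ₁=0.298, ω₁=2.203, θ₂=0.162, ω₂=0.109
apply F[6]=+20.000 → step 7: x=-0.118, v=-0.337, θ₁=0.335, ω₁=1.544, θ₂=0.163, ω₂=0.034
apply F[7]=+20.000 → step 8: x=-0.122, v=-0.050, θ₁=0.361, ω₁=0.987, θ₂=0.163, ω₂=-0.059
apply F[8]=+20.000 → step 9: x=-0.120, v=0.226, θ₁=0.375, ω₁=0.494, θ₂=0.161, ω₂=-0.164
apply F[9]=+20.000 → step 10: x=-0.113, v=0.497, θ₁=0.381, ω₁=0.032, θ₂=0.156, ω₂=-0.276
apply F[10]=+20.000 → step 11: x=-0.100, v=0.768, θ₁=0.377, ω₁=-0.427, θ₂=0.150, ω₂=-0.392
apply F[11]=+20.000 → step 12: x=-0.082, v=1.044, θ₁=0.363, ω₁=-0.911, θ₂=0.141, ω₂=-0.506
apply F[12]=+20.000 → step 13: x=-0.059, v=1.331, θ₁=0.340, ω₁=-1.450, θ₂=0.129, ω₂=-0.613
apply F[13]=+20.000 → step 14: x=-0.029, v=1.635, θ₁=0.305, ω₁=-2.082, θ₂=0.116, ω₂=-0.708
apply F[14]=+20.000 → step 15: x=0.007, v=1.964, θ₁=0.256, ω₁=-2.849, θ₂=0.101, ω₂=-0.784
apply F[15]=+20.000 → step 16: x=0.050, v=2.328, θ₁=0.190, ω₁=-3.801, θ₂=0.085, ω₂=-0.833
apply F[16]=+17.115 → step 17: x=0.100, v=2.669, θ₁=0.104, ω₁=-4.778, θ₂=0.068, ω₂=-0.851
apply F[17]=-13.135 → step 18: x=0.150, v=2.378, θ₁=0.018, ω₁=-3.807, θ₂=0.051, ω₂=-0.850
apply F[18]=-13.185 → step 19: x=0.195, v=2.096, θ₁=-0.049, ω₁=-2.920, θ₂=0.034, ω₂=-0.836
apply F[19]=-10.724 → step 20: x=0.235, v=1.883, θ₁=-0.101, ω₁=-2.316, θ₂=0.018, ω₂=-0.804
apply F[20]=-10.559 → step 21: x=0.270, v=1.690, θ₁=-0.142, ω₁=-1.823, θ₂=0.002, ω₂=-0.758
apply F[21]=-10.946 → step 22: x=0.302, v=1.504, θ₁=-0.174, ω₁=-1.388, θ₂=-0.012, ω₂=-0.700
Max |angle| over trajectory = 0.381 rad; bound = 0.243 → exceeded.

Answer: no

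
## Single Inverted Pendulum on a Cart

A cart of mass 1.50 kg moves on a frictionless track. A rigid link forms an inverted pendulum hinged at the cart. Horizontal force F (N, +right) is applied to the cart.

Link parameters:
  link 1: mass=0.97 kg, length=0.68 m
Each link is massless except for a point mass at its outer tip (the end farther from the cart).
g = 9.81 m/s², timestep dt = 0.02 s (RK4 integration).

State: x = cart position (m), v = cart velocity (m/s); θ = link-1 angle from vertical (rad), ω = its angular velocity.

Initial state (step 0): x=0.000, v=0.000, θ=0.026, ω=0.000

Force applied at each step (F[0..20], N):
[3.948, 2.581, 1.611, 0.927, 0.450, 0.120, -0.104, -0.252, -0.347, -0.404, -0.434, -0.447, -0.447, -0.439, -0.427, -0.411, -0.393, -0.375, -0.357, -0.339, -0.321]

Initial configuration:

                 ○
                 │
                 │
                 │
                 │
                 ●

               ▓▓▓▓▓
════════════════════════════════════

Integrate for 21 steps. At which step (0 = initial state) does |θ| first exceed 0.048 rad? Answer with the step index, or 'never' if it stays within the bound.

apply F[0]=+3.948 → step 1: x=0.000, v=0.049, θ=0.025, ω=-0.065
apply F[1]=+2.581 → step 2: x=0.002, v=0.081, θ=0.024, ω=-0.104
apply F[2]=+1.611 → step 3: x=0.004, v=0.099, θ=0.021, ω=-0.125
apply F[3]=+0.927 → step 4: x=0.006, v=0.109, θ=0.019, ω=-0.134
apply F[4]=+0.450 → step 5: x=0.008, v=0.113, θ=0.016, ω=-0.134
apply F[5]=+0.120 → step 6: x=0.010, v=0.113, θ=0.013, ω=-0.129
apply F[6]=-0.104 → step 7: x=0.012, v=0.110, θ=0.011, ω=-0.122
apply F[7]=-0.252 → step 8: x=0.015, v=0.105, θ=0.009, ω=-0.112
apply F[8]=-0.347 → step 9: x=0.017, v=0.099, θ=0.007, ω=-0.102
apply F[9]=-0.404 → step 10: x=0.018, v=0.093, θ=0.005, ω=-0.091
apply F[10]=-0.434 → step 11: x=0.020, v=0.087, θ=0.003, ω=-0.081
apply F[11]=-0.447 → step 12: x=0.022, v=0.081, θ=0.001, ω=-0.071
apply F[12]=-0.447 → step 13: x=0.024, v=0.075, θ=0.000, ω=-0.062
apply F[13]=-0.439 → step 14: x=0.025, v=0.069, θ=-0.001, ω=-0.054
apply F[14]=-0.427 → step 15: x=0.026, v=0.064, θ=-0.002, ω=-0.046
apply F[15]=-0.411 → step 16: x=0.028, v=0.058, θ=-0.003, ω=-0.039
apply F[16]=-0.393 → step 17: x=0.029, v=0.054, θ=-0.004, ω=-0.033
apply F[17]=-0.375 → step 18: x=0.030, v=0.049, θ=-0.004, ω=-0.028
apply F[18]=-0.357 → step 19: x=0.031, v=0.045, θ=-0.005, ω=-0.023
apply F[19]=-0.339 → step 20: x=0.031, v=0.041, θ=-0.005, ω=-0.018
apply F[20]=-0.321 → step 21: x=0.032, v=0.037, θ=-0.006, ω=-0.015
max |θ| = 0.026 ≤ 0.048 over all 22 states.

Answer: never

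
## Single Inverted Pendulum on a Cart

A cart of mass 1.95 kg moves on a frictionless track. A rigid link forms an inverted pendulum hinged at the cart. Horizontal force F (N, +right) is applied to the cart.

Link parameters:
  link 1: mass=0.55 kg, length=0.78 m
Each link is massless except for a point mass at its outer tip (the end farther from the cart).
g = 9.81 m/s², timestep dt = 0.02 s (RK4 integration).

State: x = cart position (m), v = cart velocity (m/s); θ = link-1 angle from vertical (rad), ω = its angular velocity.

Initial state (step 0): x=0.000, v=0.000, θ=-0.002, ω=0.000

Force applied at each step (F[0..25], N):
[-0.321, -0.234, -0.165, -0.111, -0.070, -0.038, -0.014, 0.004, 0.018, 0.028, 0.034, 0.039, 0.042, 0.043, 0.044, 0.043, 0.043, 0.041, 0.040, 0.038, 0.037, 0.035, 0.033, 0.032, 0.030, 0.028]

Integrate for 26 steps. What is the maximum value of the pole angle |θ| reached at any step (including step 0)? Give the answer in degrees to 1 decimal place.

Answer: 0.1°

Derivation:
apply F[0]=-0.321 → step 1: x=-0.000, v=-0.003, θ=-0.002, ω=0.004
apply F[1]=-0.234 → step 2: x=-0.000, v=-0.005, θ=-0.002, ω=0.006
apply F[2]=-0.165 → step 3: x=-0.000, v=-0.007, θ=-0.002, ω=0.008
apply F[3]=-0.111 → step 4: x=-0.000, v=-0.008, θ=-0.002, ω=0.009
apply F[4]=-0.070 → step 5: x=-0.001, v=-0.009, θ=-0.001, ω=0.009
apply F[5]=-0.038 → step 6: x=-0.001, v=-0.009, θ=-0.001, ω=0.009
apply F[6]=-0.014 → step 7: x=-0.001, v=-0.009, θ=-0.001, ω=0.009
apply F[7]=+0.004 → step 8: x=-0.001, v=-0.009, θ=-0.001, ω=0.009
apply F[8]=+0.018 → step 9: x=-0.001, v=-0.009, θ=-0.001, ω=0.008
apply F[9]=+0.028 → step 10: x=-0.001, v=-0.009, θ=-0.001, ω=0.007
apply F[10]=+0.034 → step 11: x=-0.002, v=-0.008, θ=-0.000, ω=0.007
apply F[11]=+0.039 → step 12: x=-0.002, v=-0.008, θ=-0.000, ω=0.006
apply F[12]=+0.042 → step 13: x=-0.002, v=-0.007, θ=-0.000, ω=0.006
apply F[13]=+0.043 → step 14: x=-0.002, v=-0.007, θ=-0.000, ω=0.005
apply F[14]=+0.044 → step 15: x=-0.002, v=-0.006, θ=0.000, ω=0.004
apply F[15]=+0.043 → step 16: x=-0.002, v=-0.006, θ=0.000, ω=0.004
apply F[16]=+0.043 → step 17: x=-0.002, v=-0.006, θ=0.000, ω=0.003
apply F[17]=+0.041 → step 18: x=-0.003, v=-0.005, θ=0.000, ω=0.003
apply F[18]=+0.040 → step 19: x=-0.003, v=-0.005, θ=0.000, ω=0.003
apply F[19]=+0.038 → step 20: x=-0.003, v=-0.004, θ=0.000, ω=0.002
apply F[20]=+0.037 → step 21: x=-0.003, v=-0.004, θ=0.000, ω=0.002
apply F[21]=+0.035 → step 22: x=-0.003, v=-0.004, θ=0.000, ω=0.001
apply F[22]=+0.033 → step 23: x=-0.003, v=-0.003, θ=0.000, ω=0.001
apply F[23]=+0.032 → step 24: x=-0.003, v=-0.003, θ=0.001, ω=0.001
apply F[24]=+0.030 → step 25: x=-0.003, v=-0.003, θ=0.001, ω=0.001
apply F[25]=+0.028 → step 26: x=-0.003, v=-0.002, θ=0.001, ω=0.001
Max |angle| over trajectory = 0.002 rad = 0.1°.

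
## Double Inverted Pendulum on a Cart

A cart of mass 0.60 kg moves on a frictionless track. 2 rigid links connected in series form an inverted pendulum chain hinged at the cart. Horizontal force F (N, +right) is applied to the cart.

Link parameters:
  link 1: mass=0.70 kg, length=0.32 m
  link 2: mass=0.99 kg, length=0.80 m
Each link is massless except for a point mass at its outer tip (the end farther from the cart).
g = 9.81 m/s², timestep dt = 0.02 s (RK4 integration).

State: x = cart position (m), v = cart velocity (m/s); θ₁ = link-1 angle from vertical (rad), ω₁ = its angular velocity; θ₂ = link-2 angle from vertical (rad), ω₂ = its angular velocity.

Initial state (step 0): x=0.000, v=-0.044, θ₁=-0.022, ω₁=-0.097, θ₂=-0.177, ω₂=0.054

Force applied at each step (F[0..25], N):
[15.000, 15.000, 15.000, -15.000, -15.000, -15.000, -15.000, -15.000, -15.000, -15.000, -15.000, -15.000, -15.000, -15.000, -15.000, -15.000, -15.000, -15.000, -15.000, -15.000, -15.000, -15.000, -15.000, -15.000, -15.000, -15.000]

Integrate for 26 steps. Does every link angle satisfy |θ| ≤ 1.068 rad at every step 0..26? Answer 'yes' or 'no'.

apply F[0]=+15.000 → step 1: x=0.004, v=0.469, θ₁=-0.039, ω₁=-1.607, θ₂=-0.177, ω₂=-0.022
apply F[1]=+15.000 → step 2: x=0.019, v=0.989, θ₁=-0.087, ω₁=-3.201, θ₂=-0.178, ω₂=-0.067
apply F[2]=+15.000 → step 3: x=0.044, v=1.496, θ₁=-0.167, ω₁=-4.839, θ₂=-0.179, ω₂=-0.074
apply F[3]=-15.000 → step 4: x=0.069, v=1.092, θ₁=-0.253, ω₁=-3.757, θ₂=-0.181, ω₂=-0.057
apply F[4]=-15.000 → step 5: x=0.088, v=0.757, θ₁=-0.320, ω₁=-3.025, θ₂=-0.181, ω₂=0.010
apply F[5]=-15.000 → step 6: x=0.100, v=0.472, θ₁=-0.375, ω₁=-2.559, θ₂=-0.180, ω₂=0.123
apply F[6]=-15.000 → step 7: x=0.107, v=0.220, θ₁=-0.424, ω₁=-2.285, θ₂=-0.176, ω₂=0.273
apply F[7]=-15.000 → step 8: x=0.109, v=-0.012, θ₁=-0.468, ω₁=-2.151, θ₂=-0.169, ω₂=0.453
apply F[8]=-15.000 → step 9: x=0.107, v=-0.230, θ₁=-0.510, ω₁=-2.119, θ₂=-0.158, ω₂=0.658
apply F[9]=-15.000 → step 10: x=0.100, v=-0.441, θ₁=-0.553, ω₁=-2.163, θ₂=-0.142, ω₂=0.885
apply F[10]=-15.000 → step 11: x=0.089, v=-0.651, θ₁=-0.597, ω₁=-2.258, θ₂=-0.122, ω₂=1.130
apply F[11]=-15.000 → step 12: x=0.074, v=-0.863, θ₁=-0.644, ω₁=-2.383, θ₂=-0.097, ω₂=1.389
apply F[12]=-15.000 → step 13: x=0.054, v=-1.080, θ₁=-0.693, ω₁=-2.521, θ₂=-0.066, ω₂=1.659
apply F[13]=-15.000 → step 14: x=0.031, v=-1.305, θ₁=-0.744, ω₁=-2.655, θ₂=-0.030, ω₂=1.937
apply F[14]=-15.000 → step 15: x=0.002, v=-1.539, θ₁=-0.799, ω₁=-2.771, θ₂=0.011, ω₂=2.219
apply F[15]=-15.000 → step 16: x=-0.031, v=-1.780, θ₁=-0.855, ω₁=-2.858, θ₂=0.058, ω₂=2.504
apply F[16]=-15.000 → step 17: x=-0.069, v=-2.029, θ₁=-0.913, ω₁=-2.908, θ₂=0.111, ω₂=2.791
apply F[17]=-15.000 → step 18: x=-0.112, v=-2.282, θ₁=-0.971, ω₁=-2.914, θ₂=0.170, ω₂=3.080
apply F[18]=-15.000 → step 19: x=-0.160, v=-2.536, θ₁=-1.029, ω₁=-2.870, θ₂=0.234, ω₂=3.372
apply F[19]=-15.000 → step 20: x=-0.214, v=-2.788, θ₁=-1.086, ω₁=-2.771, θ₂=0.305, ω₂=3.668
apply F[20]=-15.000 → step 21: x=-0.272, v=-3.031, θ₁=-1.139, ω₁=-2.611, θ₂=0.381, ω₂=3.973
apply F[21]=-15.000 → step 22: x=-0.335, v=-3.261, θ₁=-1.190, ω₁=-2.384, θ₂=0.464, ω₂=4.287
apply F[22]=-15.000 → step 23: x=-0.402, v=-3.471, θ₁=-1.234, ω₁=-2.082, θ₂=0.553, ω₂=4.615
apply F[23]=-15.000 → step 24: x=-0.473, v=-3.655, θ₁=-1.272, ω₁=-1.702, θ₂=0.649, ω₂=4.957
apply F[24]=-15.000 → step 25: x=-0.548, v=-3.803, θ₁=-1.302, ω₁=-1.243, θ₂=0.751, ω₂=5.315
apply F[25]=-15.000 → step 26: x=-0.625, v=-3.909, θ₁=-1.322, ω₁=-0.712, θ₂=0.861, ω₂=5.688
Max |angle| over trajectory = 1.322 rad; bound = 1.068 → exceeded.

Answer: no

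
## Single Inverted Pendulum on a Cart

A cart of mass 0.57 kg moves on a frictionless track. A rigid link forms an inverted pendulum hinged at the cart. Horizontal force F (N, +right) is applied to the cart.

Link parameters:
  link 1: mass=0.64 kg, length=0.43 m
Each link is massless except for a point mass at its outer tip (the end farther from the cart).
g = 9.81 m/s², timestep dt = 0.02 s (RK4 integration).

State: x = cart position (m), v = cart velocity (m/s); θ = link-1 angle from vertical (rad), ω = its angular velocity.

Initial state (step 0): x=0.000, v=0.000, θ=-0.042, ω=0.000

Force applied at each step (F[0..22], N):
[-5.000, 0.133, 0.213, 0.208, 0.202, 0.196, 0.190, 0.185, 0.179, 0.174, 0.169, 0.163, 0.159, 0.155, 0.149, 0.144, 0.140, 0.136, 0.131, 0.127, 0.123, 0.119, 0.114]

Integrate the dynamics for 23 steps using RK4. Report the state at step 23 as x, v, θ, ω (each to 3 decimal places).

apply F[0]=-5.000 → step 1: x=-0.002, v=-0.166, θ=-0.038, ω=0.368
apply F[1]=+0.133 → step 2: x=-0.005, v=-0.154, θ=-0.031, ω=0.323
apply F[2]=+0.213 → step 3: x=-0.008, v=-0.140, θ=-0.025, ω=0.278
apply F[3]=+0.208 → step 4: x=-0.010, v=-0.128, θ=-0.020, ω=0.239
apply F[4]=+0.202 → step 5: x=-0.013, v=-0.117, θ=-0.016, ω=0.206
apply F[5]=+0.196 → step 6: x=-0.015, v=-0.107, θ=-0.012, ω=0.176
apply F[6]=+0.190 → step 7: x=-0.017, v=-0.098, θ=-0.009, ω=0.151
apply F[7]=+0.185 → step 8: x=-0.019, v=-0.090, θ=-0.006, ω=0.128
apply F[8]=+0.179 → step 9: x=-0.021, v=-0.083, θ=-0.004, ω=0.109
apply F[9]=+0.174 → step 10: x=-0.022, v=-0.076, θ=-0.002, ω=0.093
apply F[10]=+0.169 → step 11: x=-0.024, v=-0.070, θ=0.000, ω=0.078
apply F[11]=+0.163 → step 12: x=-0.025, v=-0.064, θ=0.002, ω=0.066
apply F[12]=+0.159 → step 13: x=-0.026, v=-0.059, θ=0.003, ω=0.055
apply F[13]=+0.155 → step 14: x=-0.028, v=-0.055, θ=0.004, ω=0.045
apply F[14]=+0.149 → step 15: x=-0.029, v=-0.050, θ=0.005, ω=0.037
apply F[15]=+0.144 → step 16: x=-0.030, v=-0.046, θ=0.005, ω=0.030
apply F[16]=+0.140 → step 17: x=-0.030, v=-0.043, θ=0.006, ω=0.024
apply F[17]=+0.136 → step 18: x=-0.031, v=-0.039, θ=0.006, ω=0.019
apply F[18]=+0.131 → step 19: x=-0.032, v=-0.036, θ=0.007, ω=0.015
apply F[19]=+0.127 → step 20: x=-0.033, v=-0.033, θ=0.007, ω=0.011
apply F[20]=+0.123 → step 21: x=-0.033, v=-0.030, θ=0.007, ω=0.007
apply F[21]=+0.119 → step 22: x=-0.034, v=-0.028, θ=0.007, ω=0.005
apply F[22]=+0.114 → step 23: x=-0.034, v=-0.025, θ=0.007, ω=0.002

Answer: x=-0.034, v=-0.025, θ=0.007, ω=0.002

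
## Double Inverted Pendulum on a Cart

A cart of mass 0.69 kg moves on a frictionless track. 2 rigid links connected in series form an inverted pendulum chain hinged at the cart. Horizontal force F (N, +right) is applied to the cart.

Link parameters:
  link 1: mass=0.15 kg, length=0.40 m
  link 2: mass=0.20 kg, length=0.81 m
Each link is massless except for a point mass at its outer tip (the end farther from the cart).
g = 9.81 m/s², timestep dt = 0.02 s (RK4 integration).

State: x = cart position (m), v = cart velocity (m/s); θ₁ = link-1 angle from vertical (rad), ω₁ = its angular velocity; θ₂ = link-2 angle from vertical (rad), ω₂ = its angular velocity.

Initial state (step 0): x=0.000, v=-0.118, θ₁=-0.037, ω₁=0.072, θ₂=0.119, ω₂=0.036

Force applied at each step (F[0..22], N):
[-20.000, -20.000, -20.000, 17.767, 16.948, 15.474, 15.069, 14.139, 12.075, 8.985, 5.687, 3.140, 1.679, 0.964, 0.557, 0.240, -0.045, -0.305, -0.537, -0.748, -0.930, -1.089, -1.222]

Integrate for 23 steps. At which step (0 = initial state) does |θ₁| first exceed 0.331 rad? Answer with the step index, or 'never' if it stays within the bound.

apply F[0]=-20.000 → step 1: x=-0.008, v=-0.694, θ₁=-0.022, ω₁=1.396, θ₂=0.121, ω₂=0.124
apply F[1]=-20.000 → step 2: x=-0.028, v=-1.274, θ₁=0.019, ω₁=2.775, θ₂=0.124, ω₂=0.182
apply F[2]=-20.000 → step 3: x=-0.059, v=-1.855, θ₁=0.089, ω₁=4.233, θ₂=0.128, ω₂=0.198
apply F[3]=+17.767 → step 4: x=-0.091, v=-1.350, θ₁=0.162, ω₁=3.044, θ₂=0.132, ω₂=0.198
apply F[4]=+16.948 → step 5: x=-0.113, v=-0.880, θ₁=0.212, ω₁=2.026, θ₂=0.135, ω₂=0.161
apply F[5]=+15.474 → step 6: x=-0.127, v=-0.462, θ₁=0.244, ω₁=1.201, θ₂=0.138, ω₂=0.090
apply F[6]=+15.069 → step 7: x=-0.132, v=-0.061, θ₁=0.261, ω₁=0.460, θ₂=0.139, ω₂=-0.003
apply F[7]=+14.139 → step 8: x=-0.130, v=0.312, θ₁=0.264, ω₁=-0.197, θ₂=0.138, ω₂=-0.103
apply F[8]=+12.075 → step 9: x=-0.120, v=0.627, θ₁=0.254, ω₁=-0.726, θ₂=0.135, ω₂=-0.197
apply F[9]=+8.985 → step 10: x=-0.105, v=0.859, θ₁=0.236, ω₁=-1.079, θ₂=0.130, ω₂=-0.273
apply F[10]=+5.687 → step 11: x=-0.087, v=1.000, θ₁=0.213, ω₁=-1.247, θ₂=0.124, ω₂=-0.332
apply F[11]=+3.140 → step 12: x=-0.066, v=1.072, θ₁=0.188, ω₁=-1.274, θ₂=0.117, ω₂=-0.376
apply F[12]=+1.679 → step 13: x=-0.044, v=1.104, θ₁=0.163, ω₁=-1.230, θ₂=0.109, ω₂=-0.409
apply F[13]=+0.964 → step 14: x=-0.022, v=1.118, θ₁=0.139, ω₁=-1.163, θ₂=0.100, ω₂=-0.434
apply F[14]=+0.557 → step 15: x=0.000, v=1.122, θ₁=0.117, ω₁=-1.092, θ₂=0.092, ω₂=-0.450
apply F[15]=+0.240 → step 16: x=0.023, v=1.120, θ₁=0.096, ω₁=-1.022, θ₂=0.083, ω₂=-0.460
apply F[16]=-0.045 → step 17: x=0.045, v=1.110, θ₁=0.076, ω₁=-0.952, θ₂=0.073, ω₂=-0.464
apply F[17]=-0.305 → step 18: x=0.067, v=1.095, θ₁=0.058, ω₁=-0.883, θ₂=0.064, ω₂=-0.463
apply F[18]=-0.537 → step 19: x=0.089, v=1.075, θ₁=0.041, ω₁=-0.815, θ₂=0.055, ω₂=-0.458
apply F[19]=-0.748 → step 20: x=0.110, v=1.050, θ₁=0.025, ω₁=-0.748, θ₂=0.046, ω₂=-0.448
apply F[20]=-0.930 → step 21: x=0.131, v=1.021, θ₁=0.011, ω₁=-0.682, θ₂=0.037, ω₂=-0.435
apply F[21]=-1.089 → step 22: x=0.151, v=0.989, θ₁=-0.002, ω₁=-0.618, θ₂=0.028, ω₂=-0.420
apply F[22]=-1.222 → step 23: x=0.170, v=0.955, θ₁=-0.014, ω₁=-0.556, θ₂=0.020, ω₂=-0.402
max |θ₁| = 0.264 ≤ 0.331 over all 24 states.

Answer: never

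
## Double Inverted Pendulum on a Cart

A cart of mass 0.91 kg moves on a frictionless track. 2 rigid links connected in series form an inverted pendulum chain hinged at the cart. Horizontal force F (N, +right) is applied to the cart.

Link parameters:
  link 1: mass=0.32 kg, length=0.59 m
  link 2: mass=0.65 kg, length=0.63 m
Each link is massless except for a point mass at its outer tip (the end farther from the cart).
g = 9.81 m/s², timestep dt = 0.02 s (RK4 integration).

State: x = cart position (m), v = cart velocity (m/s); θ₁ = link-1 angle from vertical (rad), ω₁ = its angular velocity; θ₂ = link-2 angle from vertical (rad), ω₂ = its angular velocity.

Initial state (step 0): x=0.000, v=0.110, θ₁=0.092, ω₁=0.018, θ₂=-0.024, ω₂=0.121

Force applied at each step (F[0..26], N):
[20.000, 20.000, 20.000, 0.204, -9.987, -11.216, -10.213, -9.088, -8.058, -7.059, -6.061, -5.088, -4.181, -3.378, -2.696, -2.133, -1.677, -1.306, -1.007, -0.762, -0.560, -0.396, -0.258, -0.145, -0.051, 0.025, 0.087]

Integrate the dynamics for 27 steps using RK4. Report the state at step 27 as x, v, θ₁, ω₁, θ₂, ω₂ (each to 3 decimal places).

apply F[0]=+20.000 → step 1: x=0.006, v=0.528, θ₁=0.087, ω₁=-0.570, θ₂=-0.023, ω₂=-0.002
apply F[1]=+20.000 → step 2: x=0.021, v=0.949, θ₁=0.069, ω₁=-1.181, θ₂=-0.024, ω₂=-0.107
apply F[2]=+20.000 → step 3: x=0.044, v=1.378, θ₁=0.039, ω₁=-1.835, θ₂=-0.027, ω₂=-0.181
apply F[3]=+0.204 → step 4: x=0.072, v=1.379, θ₁=0.003, ω₁=-1.803, θ₂=-0.031, ω₂=-0.218
apply F[4]=-9.987 → step 5: x=0.097, v=1.162, θ₁=-0.030, ω₁=-1.430, θ₂=-0.035, ω₂=-0.234
apply F[5]=-11.216 → step 6: x=0.118, v=0.924, θ₁=-0.054, ω₁=-1.044, θ₂=-0.040, ω₂=-0.229
apply F[6]=-10.213 → step 7: x=0.135, v=0.713, θ₁=-0.072, ω₁=-0.723, θ₂=-0.045, ω₂=-0.209
apply F[7]=-9.088 → step 8: x=0.147, v=0.530, θ₁=-0.084, ω₁=-0.463, θ₂=-0.048, ω₂=-0.177
apply F[8]=-8.058 → step 9: x=0.156, v=0.373, θ₁=-0.091, ω₁=-0.252, θ₂=-0.052, ω₂=-0.140
apply F[9]=-7.059 → step 10: x=0.162, v=0.238, θ₁=-0.094, ω₁=-0.084, θ₂=-0.054, ω₂=-0.100
apply F[10]=-6.061 → step 11: x=0.166, v=0.125, θ₁=-0.095, ω₁=0.046, θ₂=-0.056, ω₂=-0.061
apply F[11]=-5.088 → step 12: x=0.167, v=0.034, θ₁=-0.093, ω₁=0.143, θ₂=-0.056, ω₂=-0.024
apply F[12]=-4.181 → step 13: x=0.167, v=-0.039, θ₁=-0.089, ω₁=0.212, θ₂=-0.057, ω₂=0.009
apply F[13]=-3.378 → step 14: x=0.166, v=-0.094, θ₁=-0.085, ω₁=0.256, θ₂=-0.056, ω₂=0.039
apply F[14]=-2.696 → step 15: x=0.164, v=-0.136, θ₁=-0.079, ω₁=0.282, θ₂=-0.055, ω₂=0.063
apply F[15]=-2.133 → step 16: x=0.161, v=-0.167, θ₁=-0.073, ω₁=0.294, θ₂=-0.054, ω₂=0.084
apply F[16]=-1.677 → step 17: x=0.157, v=-0.190, θ₁=-0.068, ω₁=0.296, θ₂=-0.052, ω₂=0.101
apply F[17]=-1.306 → step 18: x=0.153, v=-0.205, θ₁=-0.062, ω₁=0.291, θ₂=-0.050, ω₂=0.114
apply F[18]=-1.007 → step 19: x=0.149, v=-0.215, θ₁=-0.056, ω₁=0.281, θ₂=-0.047, ω₂=0.124
apply F[19]=-0.762 → step 20: x=0.145, v=-0.220, θ₁=-0.050, ω₁=0.268, θ₂=-0.045, ω₂=0.130
apply F[20]=-0.560 → step 21: x=0.140, v=-0.223, θ₁=-0.045, ω₁=0.253, θ₂=-0.042, ω₂=0.135
apply F[21]=-0.396 → step 22: x=0.136, v=-0.223, θ₁=-0.040, ω₁=0.238, θ₂=-0.039, ω₂=0.137
apply F[22]=-0.258 → step 23: x=0.131, v=-0.220, θ₁=-0.036, ω₁=0.221, θ₂=-0.037, ω₂=0.137
apply F[23]=-0.145 → step 24: x=0.127, v=-0.217, θ₁=-0.032, ω₁=0.204, θ₂=-0.034, ω₂=0.135
apply F[24]=-0.051 → step 25: x=0.123, v=-0.211, θ₁=-0.028, ω₁=0.188, θ₂=-0.031, ω₂=0.132
apply F[25]=+0.025 → step 26: x=0.118, v=-0.206, θ₁=-0.024, ω₁=0.172, θ₂=-0.029, ω₂=0.129
apply F[26]=+0.087 → step 27: x=0.114, v=-0.199, θ₁=-0.021, ω₁=0.157, θ₂=-0.026, ω₂=0.124

Answer: x=0.114, v=-0.199, θ₁=-0.021, ω₁=0.157, θ₂=-0.026, ω₂=0.124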